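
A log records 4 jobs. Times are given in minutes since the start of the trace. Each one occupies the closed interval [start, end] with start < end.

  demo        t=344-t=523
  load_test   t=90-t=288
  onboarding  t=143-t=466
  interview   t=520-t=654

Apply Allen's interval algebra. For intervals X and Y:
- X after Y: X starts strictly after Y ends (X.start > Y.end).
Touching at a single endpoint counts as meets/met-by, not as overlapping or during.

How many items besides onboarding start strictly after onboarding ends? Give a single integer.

1

Target onboarding = [t=143, t=466].
demo [t=344, t=523] → overlapped-by → no.
interview [t=520, t=654] → after → counts.
load_test [t=90, t=288] → overlaps → no.
Total: 1.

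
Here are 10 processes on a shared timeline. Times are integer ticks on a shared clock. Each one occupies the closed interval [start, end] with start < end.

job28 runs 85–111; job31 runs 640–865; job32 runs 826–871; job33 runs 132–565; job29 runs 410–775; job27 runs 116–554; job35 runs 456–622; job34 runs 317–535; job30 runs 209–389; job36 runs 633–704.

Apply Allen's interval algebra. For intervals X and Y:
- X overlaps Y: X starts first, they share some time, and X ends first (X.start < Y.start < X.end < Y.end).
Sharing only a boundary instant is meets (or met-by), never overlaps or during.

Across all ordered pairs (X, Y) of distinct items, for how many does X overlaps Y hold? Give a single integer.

Checking all 90 ordered pairs for relation 'overlaps'; matching pairs in alphabetical order:
(job27, job29): job27 overlaps job29 ✓
(job27, job33): job27 overlaps job33 ✓
(job27, job35): job27 overlaps job35 ✓
(job29, job31): job29 overlaps job31 ✓
(job30, job34): job30 overlaps job34 ✓
(job31, job32): job31 overlaps job32 ✓
(job33, job29): job33 overlaps job29 ✓
(job33, job35): job33 overlaps job35 ✓
(job34, job29): job34 overlaps job29 ✓
(job34, job35): job34 overlaps job35 ✓
(job36, job31): job36 overlaps job31 ✓
Count: 11.

11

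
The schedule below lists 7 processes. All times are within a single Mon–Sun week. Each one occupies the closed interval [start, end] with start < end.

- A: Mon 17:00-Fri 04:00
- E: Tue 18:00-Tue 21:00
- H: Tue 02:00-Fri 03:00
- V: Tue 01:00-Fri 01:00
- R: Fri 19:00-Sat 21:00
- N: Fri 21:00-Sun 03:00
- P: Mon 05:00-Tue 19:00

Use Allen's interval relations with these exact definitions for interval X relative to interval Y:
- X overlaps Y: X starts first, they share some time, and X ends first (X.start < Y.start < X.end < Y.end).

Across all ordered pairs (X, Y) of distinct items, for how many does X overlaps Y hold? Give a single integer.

Checking all 42 ordered pairs for relation 'overlaps'; matching pairs in alphabetical order:
(P, A): P overlaps A ✓
(P, E): P overlaps E ✓
(P, H): P overlaps H ✓
(P, V): P overlaps V ✓
(R, N): R overlaps N ✓
(V, H): V overlaps H ✓
Count: 6.

6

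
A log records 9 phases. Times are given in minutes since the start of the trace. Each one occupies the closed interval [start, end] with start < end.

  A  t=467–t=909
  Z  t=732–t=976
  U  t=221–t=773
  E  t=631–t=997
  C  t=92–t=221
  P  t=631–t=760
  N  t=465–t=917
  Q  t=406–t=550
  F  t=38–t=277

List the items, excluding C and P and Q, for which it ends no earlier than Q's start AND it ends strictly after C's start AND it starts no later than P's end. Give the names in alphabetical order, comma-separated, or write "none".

A, E, N, U, Z

Conditions: its end is no earlier than Q's start (X.end >= t=406) AND its end is strictly after C's start (X.end > t=92) AND its start is no later than P's end (X.start <= t=760).
A: end t=909 >= t=406? ✓; end t=909 > t=92? ✓; start t=467 <= t=760? ✓ → yes.
E: end t=997 >= t=406? ✓; end t=997 > t=92? ✓; start t=631 <= t=760? ✓ → yes.
F: end t=277 >= t=406? ✗; end t=277 > t=92? ✓; start t=38 <= t=760? ✓ → no.
N: end t=917 >= t=406? ✓; end t=917 > t=92? ✓; start t=465 <= t=760? ✓ → yes.
U: end t=773 >= t=406? ✓; end t=773 > t=92? ✓; start t=221 <= t=760? ✓ → yes.
Z: end t=976 >= t=406? ✓; end t=976 > t=92? ✓; start t=732 <= t=760? ✓ → yes.
Result: A, E, N, U, Z.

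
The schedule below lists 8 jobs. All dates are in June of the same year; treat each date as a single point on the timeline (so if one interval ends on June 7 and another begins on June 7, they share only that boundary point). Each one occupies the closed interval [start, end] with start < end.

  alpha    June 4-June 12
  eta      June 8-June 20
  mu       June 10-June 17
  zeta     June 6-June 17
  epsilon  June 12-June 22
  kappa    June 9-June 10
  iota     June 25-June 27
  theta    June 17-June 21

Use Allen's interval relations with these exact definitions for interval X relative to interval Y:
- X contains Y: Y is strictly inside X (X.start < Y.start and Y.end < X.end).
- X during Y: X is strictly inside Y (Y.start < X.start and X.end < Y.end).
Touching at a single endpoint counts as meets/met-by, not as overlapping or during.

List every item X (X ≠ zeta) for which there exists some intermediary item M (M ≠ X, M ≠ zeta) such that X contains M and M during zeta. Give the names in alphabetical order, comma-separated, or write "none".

alpha, eta

Target zeta = [June 6, June 17].
Intermediaries M with M during zeta: kappa.
Via kappa — items with X contains kappa: alpha, eta.
Union: alpha, eta.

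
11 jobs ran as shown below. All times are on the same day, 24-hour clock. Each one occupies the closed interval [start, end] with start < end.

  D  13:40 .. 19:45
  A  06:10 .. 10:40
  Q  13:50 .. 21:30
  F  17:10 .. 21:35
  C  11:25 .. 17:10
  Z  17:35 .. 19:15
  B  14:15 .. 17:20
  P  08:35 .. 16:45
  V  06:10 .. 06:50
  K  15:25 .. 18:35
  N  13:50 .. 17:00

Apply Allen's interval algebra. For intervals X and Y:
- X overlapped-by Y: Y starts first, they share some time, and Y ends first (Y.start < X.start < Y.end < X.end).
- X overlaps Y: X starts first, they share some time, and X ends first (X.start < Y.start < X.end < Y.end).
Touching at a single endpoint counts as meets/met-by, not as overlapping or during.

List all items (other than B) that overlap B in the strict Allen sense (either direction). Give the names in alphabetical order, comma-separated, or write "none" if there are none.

C, F, K, N, P

Target B = [14:15, 17:20].
A [06:10, 10:40] → before → no.
C [11:25, 17:10] → overlaps → yes.
D [13:40, 19:45] → contains → no.
F [17:10, 21:35] → overlapped-by → yes.
K [15:25, 18:35] → overlapped-by → yes.
N [13:50, 17:00] → overlaps → yes.
P [08:35, 16:45] → overlaps → yes.
Q [13:50, 21:30] → contains → no.
V [06:10, 06:50] → before → no.
Z [17:35, 19:15] → after → no.
Result: C, F, K, N, P.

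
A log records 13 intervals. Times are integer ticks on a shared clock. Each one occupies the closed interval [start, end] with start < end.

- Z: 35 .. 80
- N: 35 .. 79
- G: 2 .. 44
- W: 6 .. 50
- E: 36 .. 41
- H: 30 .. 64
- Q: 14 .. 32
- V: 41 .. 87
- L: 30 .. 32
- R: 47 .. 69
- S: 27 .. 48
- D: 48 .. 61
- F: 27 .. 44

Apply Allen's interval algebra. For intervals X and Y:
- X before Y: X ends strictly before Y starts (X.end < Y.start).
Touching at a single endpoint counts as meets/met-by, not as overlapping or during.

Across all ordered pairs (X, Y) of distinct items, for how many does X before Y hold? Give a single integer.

18

Checking all 156 ordered pairs for relation 'before'; matching pairs in alphabetical order:
(E, D): E before D ✓
(E, R): E before R ✓
(F, D): F before D ✓
(F, R): F before R ✓
(G, D): G before D ✓
(G, R): G before R ✓
(L, D): L before D ✓
(L, E): L before E ✓
(L, N): L before N ✓
(L, R): L before R ✓
(L, V): L before V ✓
(L, Z): L before Z ✓
(Q, D): Q before D ✓
(Q, E): Q before E ✓
(Q, N): Q before N ✓
(Q, R): Q before R ✓
(Q, V): Q before V ✓
(Q, Z): Q before Z ✓
Count: 18.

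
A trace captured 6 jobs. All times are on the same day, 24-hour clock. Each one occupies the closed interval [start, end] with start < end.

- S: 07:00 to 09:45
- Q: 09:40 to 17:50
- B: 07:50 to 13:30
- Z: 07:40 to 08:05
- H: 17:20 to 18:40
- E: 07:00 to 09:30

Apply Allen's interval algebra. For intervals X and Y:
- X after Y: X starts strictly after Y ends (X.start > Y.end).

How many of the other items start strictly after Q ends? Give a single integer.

Target Q = [09:40, 17:50].
B [07:50, 13:30] → overlaps → no.
E [07:00, 09:30] → before → no.
H [17:20, 18:40] → overlapped-by → no.
S [07:00, 09:45] → overlaps → no.
Z [07:40, 08:05] → before → no.
Total: 0.

0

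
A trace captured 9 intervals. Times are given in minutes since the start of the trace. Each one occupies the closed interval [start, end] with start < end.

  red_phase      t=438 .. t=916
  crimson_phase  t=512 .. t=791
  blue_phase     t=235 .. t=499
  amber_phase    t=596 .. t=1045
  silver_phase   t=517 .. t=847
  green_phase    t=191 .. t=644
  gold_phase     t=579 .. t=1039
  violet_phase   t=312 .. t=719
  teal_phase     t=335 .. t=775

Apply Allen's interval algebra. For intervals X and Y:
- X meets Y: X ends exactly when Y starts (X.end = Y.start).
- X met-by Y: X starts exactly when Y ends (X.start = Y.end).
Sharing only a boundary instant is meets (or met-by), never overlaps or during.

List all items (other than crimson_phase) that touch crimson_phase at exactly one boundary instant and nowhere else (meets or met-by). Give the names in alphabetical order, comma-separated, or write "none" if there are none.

Target crimson_phase = [t=512, t=791].
amber_phase [t=596, t=1045] → overlapped-by → no.
blue_phase [t=235, t=499] → before → no.
gold_phase [t=579, t=1039] → overlapped-by → no.
green_phase [t=191, t=644] → overlaps → no.
red_phase [t=438, t=916] → contains → no.
silver_phase [t=517, t=847] → overlapped-by → no.
teal_phase [t=335, t=775] → overlaps → no.
violet_phase [t=312, t=719] → overlaps → no.
Result: none.

none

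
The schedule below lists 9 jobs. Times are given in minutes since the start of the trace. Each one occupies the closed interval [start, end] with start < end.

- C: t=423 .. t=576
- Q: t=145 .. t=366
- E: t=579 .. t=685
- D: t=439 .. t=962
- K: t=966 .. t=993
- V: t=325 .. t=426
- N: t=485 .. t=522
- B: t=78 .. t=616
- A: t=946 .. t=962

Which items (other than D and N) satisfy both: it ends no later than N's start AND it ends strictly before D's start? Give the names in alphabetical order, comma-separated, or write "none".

Conditions: its end is no later than N's start (X.end <= t=485) AND its end is strictly before D's start (X.end < t=439).
A: end t=962 <= t=485? ✗; end t=962 < t=439? ✗ → no.
B: end t=616 <= t=485? ✗; end t=616 < t=439? ✗ → no.
C: end t=576 <= t=485? ✗; end t=576 < t=439? ✗ → no.
E: end t=685 <= t=485? ✗; end t=685 < t=439? ✗ → no.
K: end t=993 <= t=485? ✗; end t=993 < t=439? ✗ → no.
Q: end t=366 <= t=485? ✓; end t=366 < t=439? ✓ → yes.
V: end t=426 <= t=485? ✓; end t=426 < t=439? ✓ → yes.
Result: Q, V.

Q, V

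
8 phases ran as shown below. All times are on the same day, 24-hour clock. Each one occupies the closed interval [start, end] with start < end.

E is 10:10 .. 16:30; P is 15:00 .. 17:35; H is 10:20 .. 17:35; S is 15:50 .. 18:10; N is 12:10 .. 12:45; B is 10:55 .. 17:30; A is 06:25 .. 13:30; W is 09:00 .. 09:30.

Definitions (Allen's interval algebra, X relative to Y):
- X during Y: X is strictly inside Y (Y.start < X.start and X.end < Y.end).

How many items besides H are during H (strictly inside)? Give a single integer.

Target H = [10:20, 17:35].
A [06:25, 13:30] → overlaps → no.
B [10:55, 17:30] → during → counts.
E [10:10, 16:30] → overlaps → no.
N [12:10, 12:45] → during → counts.
P [15:00, 17:35] → finishes → no.
S [15:50, 18:10] → overlapped-by → no.
W [09:00, 09:30] → before → no.
Total: 2.

2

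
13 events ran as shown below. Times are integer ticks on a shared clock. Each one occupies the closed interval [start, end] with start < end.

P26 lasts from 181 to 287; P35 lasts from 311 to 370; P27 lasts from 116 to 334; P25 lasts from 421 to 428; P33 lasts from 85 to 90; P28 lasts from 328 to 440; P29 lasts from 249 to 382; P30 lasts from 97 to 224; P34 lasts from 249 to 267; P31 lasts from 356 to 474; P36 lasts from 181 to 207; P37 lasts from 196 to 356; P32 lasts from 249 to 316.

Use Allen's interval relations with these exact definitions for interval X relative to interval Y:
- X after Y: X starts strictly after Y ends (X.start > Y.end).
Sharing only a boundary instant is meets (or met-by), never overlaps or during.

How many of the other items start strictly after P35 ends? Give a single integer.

1

Target P35 = [311, 370].
P25 [421, 428] → after → counts.
P26 [181, 287] → before → no.
P27 [116, 334] → overlaps → no.
P28 [328, 440] → overlapped-by → no.
P29 [249, 382] → contains → no.
P30 [97, 224] → before → no.
P31 [356, 474] → overlapped-by → no.
P32 [249, 316] → overlaps → no.
P33 [85, 90] → before → no.
P34 [249, 267] → before → no.
P36 [181, 207] → before → no.
P37 [196, 356] → overlaps → no.
Total: 1.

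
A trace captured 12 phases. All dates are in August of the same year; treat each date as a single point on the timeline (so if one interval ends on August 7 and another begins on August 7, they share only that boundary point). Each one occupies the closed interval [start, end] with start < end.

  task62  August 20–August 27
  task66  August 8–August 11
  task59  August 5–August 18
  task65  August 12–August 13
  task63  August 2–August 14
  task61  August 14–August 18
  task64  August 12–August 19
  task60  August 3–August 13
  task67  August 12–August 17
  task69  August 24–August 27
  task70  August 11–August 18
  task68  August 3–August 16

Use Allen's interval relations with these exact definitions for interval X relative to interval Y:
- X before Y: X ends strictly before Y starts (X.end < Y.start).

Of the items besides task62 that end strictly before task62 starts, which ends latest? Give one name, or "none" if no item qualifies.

Target task62 = [August 20, August 27].
task59 [August 5, August 18] → before → candidate.
task60 [August 3, August 13] → before → candidate.
task61 [August 14, August 18] → before → candidate.
task63 [August 2, August 14] → before → candidate.
task64 [August 12, August 19] → before → candidate.
task65 [August 12, August 13] → before → candidate.
task66 [August 8, August 11] → before → candidate.
task67 [August 12, August 17] → before → candidate.
task68 [August 3, August 16] → before → candidate.
task69 [August 24, August 27] → finishes → excluded.
task70 [August 11, August 18] → before → candidate.
Among candidates, latest end is August 19 → task64.

task64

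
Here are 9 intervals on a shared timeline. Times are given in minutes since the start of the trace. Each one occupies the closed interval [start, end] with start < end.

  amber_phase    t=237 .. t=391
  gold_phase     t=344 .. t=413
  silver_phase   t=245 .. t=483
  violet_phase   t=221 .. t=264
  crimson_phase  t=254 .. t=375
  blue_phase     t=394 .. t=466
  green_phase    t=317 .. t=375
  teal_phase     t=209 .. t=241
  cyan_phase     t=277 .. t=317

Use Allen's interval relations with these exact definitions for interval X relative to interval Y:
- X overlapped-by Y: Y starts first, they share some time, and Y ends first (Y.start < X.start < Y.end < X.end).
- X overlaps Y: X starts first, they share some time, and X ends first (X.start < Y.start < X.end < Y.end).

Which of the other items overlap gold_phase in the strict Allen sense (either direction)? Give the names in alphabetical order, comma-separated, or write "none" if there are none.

Target gold_phase = [t=344, t=413].
amber_phase [t=237, t=391] → overlaps → yes.
blue_phase [t=394, t=466] → overlapped-by → yes.
crimson_phase [t=254, t=375] → overlaps → yes.
cyan_phase [t=277, t=317] → before → no.
green_phase [t=317, t=375] → overlaps → yes.
silver_phase [t=245, t=483] → contains → no.
teal_phase [t=209, t=241] → before → no.
violet_phase [t=221, t=264] → before → no.
Result: amber_phase, blue_phase, crimson_phase, green_phase.

amber_phase, blue_phase, crimson_phase, green_phase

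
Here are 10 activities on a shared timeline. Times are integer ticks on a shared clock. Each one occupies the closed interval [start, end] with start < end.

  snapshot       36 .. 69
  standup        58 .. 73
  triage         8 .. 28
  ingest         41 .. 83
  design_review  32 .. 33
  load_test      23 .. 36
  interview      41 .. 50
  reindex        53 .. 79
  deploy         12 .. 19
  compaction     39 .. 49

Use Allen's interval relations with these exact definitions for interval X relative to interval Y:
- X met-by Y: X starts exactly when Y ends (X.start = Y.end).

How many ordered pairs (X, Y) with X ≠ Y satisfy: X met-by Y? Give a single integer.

1

Checking all 90 ordered pairs for relation 'met-by'; matching pairs in alphabetical order:
(snapshot, load_test): snapshot met-by load_test ✓
Count: 1.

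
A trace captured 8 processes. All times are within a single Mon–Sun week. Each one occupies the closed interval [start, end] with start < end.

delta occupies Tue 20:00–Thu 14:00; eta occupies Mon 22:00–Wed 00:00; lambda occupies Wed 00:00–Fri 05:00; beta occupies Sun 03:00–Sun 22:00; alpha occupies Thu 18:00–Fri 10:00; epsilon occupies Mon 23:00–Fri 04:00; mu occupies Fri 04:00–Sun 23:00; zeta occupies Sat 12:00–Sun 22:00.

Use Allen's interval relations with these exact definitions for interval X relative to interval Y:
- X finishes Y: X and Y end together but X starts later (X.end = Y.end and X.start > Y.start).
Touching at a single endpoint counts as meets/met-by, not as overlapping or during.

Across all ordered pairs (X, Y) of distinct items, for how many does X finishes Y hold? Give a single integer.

1

Checking all 56 ordered pairs for relation 'finishes'; matching pairs in alphabetical order:
(beta, zeta): beta finishes zeta ✓
Count: 1.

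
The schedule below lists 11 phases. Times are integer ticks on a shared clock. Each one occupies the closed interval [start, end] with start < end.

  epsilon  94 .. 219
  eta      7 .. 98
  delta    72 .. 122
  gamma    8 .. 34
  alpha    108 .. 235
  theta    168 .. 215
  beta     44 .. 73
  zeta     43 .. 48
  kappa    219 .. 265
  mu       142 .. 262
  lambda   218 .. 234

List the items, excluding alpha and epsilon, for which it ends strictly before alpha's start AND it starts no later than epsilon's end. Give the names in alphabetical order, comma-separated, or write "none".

beta, eta, gamma, zeta

Conditions: its end is strictly before alpha's start (X.end < 108) AND its start is no later than epsilon's end (X.start <= 219).
beta: end 73 < 108? ✓; start 44 <= 219? ✓ → yes.
delta: end 122 < 108? ✗; start 72 <= 219? ✓ → no.
eta: end 98 < 108? ✓; start 7 <= 219? ✓ → yes.
gamma: end 34 < 108? ✓; start 8 <= 219? ✓ → yes.
kappa: end 265 < 108? ✗; start 219 <= 219? ✓ → no.
lambda: end 234 < 108? ✗; start 218 <= 219? ✓ → no.
mu: end 262 < 108? ✗; start 142 <= 219? ✓ → no.
theta: end 215 < 108? ✗; start 168 <= 219? ✓ → no.
zeta: end 48 < 108? ✓; start 43 <= 219? ✓ → yes.
Result: beta, eta, gamma, zeta.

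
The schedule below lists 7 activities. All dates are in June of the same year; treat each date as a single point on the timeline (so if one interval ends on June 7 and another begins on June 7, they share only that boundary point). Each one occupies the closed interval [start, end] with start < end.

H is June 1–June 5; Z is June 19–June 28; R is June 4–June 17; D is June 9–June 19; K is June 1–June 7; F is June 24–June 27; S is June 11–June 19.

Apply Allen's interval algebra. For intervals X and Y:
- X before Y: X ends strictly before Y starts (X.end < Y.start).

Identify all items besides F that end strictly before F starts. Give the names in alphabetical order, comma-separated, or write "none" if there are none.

D, H, K, R, S

Target F = [June 24, June 27].
D [June 9, June 19] → before → yes.
H [June 1, June 5] → before → yes.
K [June 1, June 7] → before → yes.
R [June 4, June 17] → before → yes.
S [June 11, June 19] → before → yes.
Z [June 19, June 28] → contains → no.
Result: D, H, K, R, S.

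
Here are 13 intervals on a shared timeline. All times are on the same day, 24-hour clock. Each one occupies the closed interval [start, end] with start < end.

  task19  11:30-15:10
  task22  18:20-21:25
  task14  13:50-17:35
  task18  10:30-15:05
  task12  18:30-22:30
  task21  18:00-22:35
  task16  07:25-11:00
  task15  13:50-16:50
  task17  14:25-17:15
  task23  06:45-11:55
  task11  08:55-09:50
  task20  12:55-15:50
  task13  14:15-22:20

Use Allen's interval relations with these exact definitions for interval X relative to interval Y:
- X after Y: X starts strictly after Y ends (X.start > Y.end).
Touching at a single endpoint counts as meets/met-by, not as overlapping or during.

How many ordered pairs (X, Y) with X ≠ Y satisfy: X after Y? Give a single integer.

45

Checking all 156 ordered pairs for relation 'after'; matching pairs in alphabetical order:
(task12, task11): task12 after task11 ✓
(task12, task14): task12 after task14 ✓
(task12, task15): task12 after task15 ✓
(task12, task16): task12 after task16 ✓
(task12, task17): task12 after task17 ✓
(task12, task18): task12 after task18 ✓
(task12, task19): task12 after task19 ✓
(task12, task20): task12 after task20 ✓
(task12, task23): task12 after task23 ✓
(task13, task11): task13 after task11 ✓
(task13, task16): task13 after task16 ✓
(task13, task23): task13 after task23 ✓
(task14, task11): task14 after task11 ✓
(task14, task16): task14 after task16 ✓
(task14, task23): task14 after task23 ✓
(task15, task11): task15 after task11 ✓
(task15, task16): task15 after task16 ✓
(task15, task23): task15 after task23 ✓
(task17, task11): task17 after task11 ✓
(task17, task16): task17 after task16 ✓
(task17, task23): task17 after task23 ✓
(task18, task11): task18 after task11 ✓
(task19, task11): task19 after task11 ✓
(task19, task16): task19 after task16 ✓
... plus 21 further pairs not listed.
Count: 45.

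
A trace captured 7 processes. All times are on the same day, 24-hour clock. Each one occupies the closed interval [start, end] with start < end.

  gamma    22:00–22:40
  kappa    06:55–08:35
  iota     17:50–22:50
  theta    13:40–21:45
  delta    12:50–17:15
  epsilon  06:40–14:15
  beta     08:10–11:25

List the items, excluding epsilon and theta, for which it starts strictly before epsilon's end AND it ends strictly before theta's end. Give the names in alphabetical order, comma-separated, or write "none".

beta, delta, kappa

Conditions: its start is strictly before epsilon's end (X.start < 14:15) AND its end is strictly before theta's end (X.end < 21:45).
beta: start 08:10 < 14:15? ✓; end 11:25 < 21:45? ✓ → yes.
delta: start 12:50 < 14:15? ✓; end 17:15 < 21:45? ✓ → yes.
gamma: start 22:00 < 14:15? ✗; end 22:40 < 21:45? ✗ → no.
iota: start 17:50 < 14:15? ✗; end 22:50 < 21:45? ✗ → no.
kappa: start 06:55 < 14:15? ✓; end 08:35 < 21:45? ✓ → yes.
Result: beta, delta, kappa.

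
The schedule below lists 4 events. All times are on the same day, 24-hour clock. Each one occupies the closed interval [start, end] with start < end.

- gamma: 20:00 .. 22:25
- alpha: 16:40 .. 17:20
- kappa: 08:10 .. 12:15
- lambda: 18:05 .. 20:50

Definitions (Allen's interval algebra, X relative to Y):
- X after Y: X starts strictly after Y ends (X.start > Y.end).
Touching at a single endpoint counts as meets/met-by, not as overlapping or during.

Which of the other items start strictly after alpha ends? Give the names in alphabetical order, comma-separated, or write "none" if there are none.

gamma, lambda

Target alpha = [16:40, 17:20].
gamma [20:00, 22:25] → after → yes.
kappa [08:10, 12:15] → before → no.
lambda [18:05, 20:50] → after → yes.
Result: gamma, lambda.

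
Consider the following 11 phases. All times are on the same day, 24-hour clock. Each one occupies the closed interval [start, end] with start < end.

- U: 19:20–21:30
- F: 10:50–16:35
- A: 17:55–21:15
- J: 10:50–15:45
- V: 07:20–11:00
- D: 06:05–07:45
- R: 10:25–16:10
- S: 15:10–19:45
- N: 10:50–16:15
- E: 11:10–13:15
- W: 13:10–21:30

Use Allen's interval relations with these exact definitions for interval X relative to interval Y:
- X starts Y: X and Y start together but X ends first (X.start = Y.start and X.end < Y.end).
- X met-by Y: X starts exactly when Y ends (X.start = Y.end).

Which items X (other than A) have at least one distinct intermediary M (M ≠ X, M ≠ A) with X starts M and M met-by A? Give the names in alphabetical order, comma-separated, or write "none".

none

Target A = [17:55, 21:15].
Intermediaries M with M met-by A: none.
Union: none.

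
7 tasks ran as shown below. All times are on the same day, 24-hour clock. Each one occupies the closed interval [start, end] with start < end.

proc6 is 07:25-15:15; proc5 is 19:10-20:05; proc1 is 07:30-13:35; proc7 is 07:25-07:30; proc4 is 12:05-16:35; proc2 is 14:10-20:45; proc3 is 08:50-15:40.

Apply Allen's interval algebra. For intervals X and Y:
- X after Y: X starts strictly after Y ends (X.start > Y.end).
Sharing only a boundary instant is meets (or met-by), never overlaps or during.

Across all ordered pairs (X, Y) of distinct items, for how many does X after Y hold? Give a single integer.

Checking all 42 ordered pairs for relation 'after'; matching pairs in alphabetical order:
(proc2, proc1): proc2 after proc1 ✓
(proc2, proc7): proc2 after proc7 ✓
(proc3, proc7): proc3 after proc7 ✓
(proc4, proc7): proc4 after proc7 ✓
(proc5, proc1): proc5 after proc1 ✓
(proc5, proc3): proc5 after proc3 ✓
(proc5, proc4): proc5 after proc4 ✓
(proc5, proc6): proc5 after proc6 ✓
(proc5, proc7): proc5 after proc7 ✓
Count: 9.

9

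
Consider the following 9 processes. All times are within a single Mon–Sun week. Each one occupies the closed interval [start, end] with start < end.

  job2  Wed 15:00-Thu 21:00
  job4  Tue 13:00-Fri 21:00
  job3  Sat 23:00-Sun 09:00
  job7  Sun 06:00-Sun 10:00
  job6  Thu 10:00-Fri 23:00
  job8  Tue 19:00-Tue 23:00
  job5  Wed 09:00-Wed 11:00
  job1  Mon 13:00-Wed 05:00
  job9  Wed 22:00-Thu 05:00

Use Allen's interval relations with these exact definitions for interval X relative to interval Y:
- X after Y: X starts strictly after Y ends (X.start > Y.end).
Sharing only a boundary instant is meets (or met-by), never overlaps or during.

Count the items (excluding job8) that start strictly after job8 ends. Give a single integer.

Target job8 = [Tue 19:00, Tue 23:00].
job1 [Mon 13:00, Wed 05:00] → contains → no.
job2 [Wed 15:00, Thu 21:00] → after → counts.
job3 [Sat 23:00, Sun 09:00] → after → counts.
job4 [Tue 13:00, Fri 21:00] → contains → no.
job5 [Wed 09:00, Wed 11:00] → after → counts.
job6 [Thu 10:00, Fri 23:00] → after → counts.
job7 [Sun 06:00, Sun 10:00] → after → counts.
job9 [Wed 22:00, Thu 05:00] → after → counts.
Total: 6.

6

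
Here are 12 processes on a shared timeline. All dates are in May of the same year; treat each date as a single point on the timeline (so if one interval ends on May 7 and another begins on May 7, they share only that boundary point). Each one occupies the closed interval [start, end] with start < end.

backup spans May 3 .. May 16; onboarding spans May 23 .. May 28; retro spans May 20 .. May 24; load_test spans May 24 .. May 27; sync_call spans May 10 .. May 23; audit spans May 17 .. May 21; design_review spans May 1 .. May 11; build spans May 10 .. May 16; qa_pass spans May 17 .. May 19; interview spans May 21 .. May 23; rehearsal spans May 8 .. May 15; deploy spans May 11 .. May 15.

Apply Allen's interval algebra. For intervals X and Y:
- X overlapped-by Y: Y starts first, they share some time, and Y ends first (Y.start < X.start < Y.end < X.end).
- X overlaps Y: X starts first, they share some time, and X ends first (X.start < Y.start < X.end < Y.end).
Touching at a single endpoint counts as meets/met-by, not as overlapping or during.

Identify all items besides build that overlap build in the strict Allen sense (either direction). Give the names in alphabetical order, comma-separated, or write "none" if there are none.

Target build = [May 10, May 16].
audit [May 17, May 21] → after → no.
backup [May 3, May 16] → finished-by → no.
deploy [May 11, May 15] → during → no.
design_review [May 1, May 11] → overlaps → yes.
interview [May 21, May 23] → after → no.
load_test [May 24, May 27] → after → no.
onboarding [May 23, May 28] → after → no.
qa_pass [May 17, May 19] → after → no.
rehearsal [May 8, May 15] → overlaps → yes.
retro [May 20, May 24] → after → no.
sync_call [May 10, May 23] → started-by → no.
Result: design_review, rehearsal.

design_review, rehearsal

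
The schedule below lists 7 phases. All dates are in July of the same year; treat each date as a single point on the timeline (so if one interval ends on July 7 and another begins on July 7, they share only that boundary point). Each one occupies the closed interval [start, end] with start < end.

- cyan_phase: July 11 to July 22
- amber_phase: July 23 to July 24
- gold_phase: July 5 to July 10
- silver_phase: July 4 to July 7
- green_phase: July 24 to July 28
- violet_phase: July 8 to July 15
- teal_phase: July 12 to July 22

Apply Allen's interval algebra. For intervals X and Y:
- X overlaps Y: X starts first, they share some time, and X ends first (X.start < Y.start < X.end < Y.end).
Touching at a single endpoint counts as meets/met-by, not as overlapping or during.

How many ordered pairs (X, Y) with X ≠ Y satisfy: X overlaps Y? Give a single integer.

Checking all 42 ordered pairs for relation 'overlaps'; matching pairs in alphabetical order:
(gold_phase, violet_phase): gold_phase overlaps violet_phase ✓
(silver_phase, gold_phase): silver_phase overlaps gold_phase ✓
(violet_phase, cyan_phase): violet_phase overlaps cyan_phase ✓
(violet_phase, teal_phase): violet_phase overlaps teal_phase ✓
Count: 4.

4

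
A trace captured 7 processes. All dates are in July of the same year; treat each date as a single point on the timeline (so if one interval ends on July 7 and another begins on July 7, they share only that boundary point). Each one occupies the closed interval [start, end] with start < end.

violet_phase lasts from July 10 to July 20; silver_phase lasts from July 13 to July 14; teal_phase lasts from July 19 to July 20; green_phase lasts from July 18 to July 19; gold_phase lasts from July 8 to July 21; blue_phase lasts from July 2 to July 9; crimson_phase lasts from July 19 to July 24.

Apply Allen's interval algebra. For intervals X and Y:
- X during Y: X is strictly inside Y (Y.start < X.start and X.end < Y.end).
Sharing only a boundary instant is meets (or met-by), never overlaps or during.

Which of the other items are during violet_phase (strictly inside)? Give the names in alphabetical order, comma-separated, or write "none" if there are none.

green_phase, silver_phase

Target violet_phase = [July 10, July 20].
blue_phase [July 2, July 9] → before → no.
crimson_phase [July 19, July 24] → overlapped-by → no.
gold_phase [July 8, July 21] → contains → no.
green_phase [July 18, July 19] → during → yes.
silver_phase [July 13, July 14] → during → yes.
teal_phase [July 19, July 20] → finishes → no.
Result: green_phase, silver_phase.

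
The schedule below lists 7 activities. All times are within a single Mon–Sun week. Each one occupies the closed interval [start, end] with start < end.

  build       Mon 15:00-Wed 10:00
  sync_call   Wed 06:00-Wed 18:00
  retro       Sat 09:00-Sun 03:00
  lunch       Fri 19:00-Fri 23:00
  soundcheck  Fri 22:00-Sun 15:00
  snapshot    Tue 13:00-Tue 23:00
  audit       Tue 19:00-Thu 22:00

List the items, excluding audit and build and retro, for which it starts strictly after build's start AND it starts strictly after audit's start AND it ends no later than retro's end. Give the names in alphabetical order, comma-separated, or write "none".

Conditions: its start is strictly after build's start (X.start > Mon 15:00) AND its start is strictly after audit's start (X.start > Tue 19:00) AND its end is no later than retro's end (X.end <= Sun 03:00).
lunch: start Fri 19:00 > Mon 15:00? ✓; start Fri 19:00 > Tue 19:00? ✓; end Fri 23:00 <= Sun 03:00? ✓ → yes.
snapshot: start Tue 13:00 > Mon 15:00? ✓; start Tue 13:00 > Tue 19:00? ✗; end Tue 23:00 <= Sun 03:00? ✓ → no.
soundcheck: start Fri 22:00 > Mon 15:00? ✓; start Fri 22:00 > Tue 19:00? ✓; end Sun 15:00 <= Sun 03:00? ✗ → no.
sync_call: start Wed 06:00 > Mon 15:00? ✓; start Wed 06:00 > Tue 19:00? ✓; end Wed 18:00 <= Sun 03:00? ✓ → yes.
Result: lunch, sync_call.

lunch, sync_call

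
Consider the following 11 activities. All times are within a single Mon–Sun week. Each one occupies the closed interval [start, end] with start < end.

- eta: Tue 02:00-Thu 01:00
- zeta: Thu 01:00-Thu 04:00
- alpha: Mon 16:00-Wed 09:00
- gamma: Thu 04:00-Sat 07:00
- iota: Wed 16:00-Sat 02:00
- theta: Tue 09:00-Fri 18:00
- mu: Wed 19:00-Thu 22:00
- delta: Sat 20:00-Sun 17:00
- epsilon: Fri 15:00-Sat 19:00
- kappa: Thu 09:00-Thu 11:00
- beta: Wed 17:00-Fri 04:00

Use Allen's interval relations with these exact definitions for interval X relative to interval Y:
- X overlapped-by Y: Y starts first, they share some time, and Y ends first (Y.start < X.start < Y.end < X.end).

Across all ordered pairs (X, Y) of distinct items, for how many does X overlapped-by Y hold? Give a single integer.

Checking all 110 ordered pairs for relation 'overlapped-by'; matching pairs in alphabetical order:
(beta, eta): beta overlapped-by eta ✓
(epsilon, gamma): epsilon overlapped-by gamma ✓
(epsilon, iota): epsilon overlapped-by iota ✓
(epsilon, theta): epsilon overlapped-by theta ✓
(eta, alpha): eta overlapped-by alpha ✓
(gamma, beta): gamma overlapped-by beta ✓
(gamma, iota): gamma overlapped-by iota ✓
(gamma, mu): gamma overlapped-by mu ✓
(gamma, theta): gamma overlapped-by theta ✓
(iota, eta): iota overlapped-by eta ✓
(iota, theta): iota overlapped-by theta ✓
(mu, eta): mu overlapped-by eta ✓
(theta, alpha): theta overlapped-by alpha ✓
(theta, eta): theta overlapped-by eta ✓
Count: 14.

14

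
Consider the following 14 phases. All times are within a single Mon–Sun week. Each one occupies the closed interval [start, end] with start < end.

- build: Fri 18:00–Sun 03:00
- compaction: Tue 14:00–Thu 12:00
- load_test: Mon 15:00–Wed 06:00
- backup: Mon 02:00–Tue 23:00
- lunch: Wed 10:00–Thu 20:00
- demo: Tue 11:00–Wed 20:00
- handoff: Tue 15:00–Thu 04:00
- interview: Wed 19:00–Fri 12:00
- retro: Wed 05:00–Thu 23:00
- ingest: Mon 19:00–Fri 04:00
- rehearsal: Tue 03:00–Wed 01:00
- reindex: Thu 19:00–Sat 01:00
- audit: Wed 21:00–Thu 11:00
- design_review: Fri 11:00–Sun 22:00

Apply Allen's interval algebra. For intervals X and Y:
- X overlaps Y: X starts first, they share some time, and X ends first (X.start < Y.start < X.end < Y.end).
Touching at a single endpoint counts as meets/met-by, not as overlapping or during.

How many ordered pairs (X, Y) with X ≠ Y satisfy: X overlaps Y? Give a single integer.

36

Checking all 182 ordered pairs for relation 'overlaps'; matching pairs in alphabetical order:
(backup, compaction): backup overlaps compaction ✓
(backup, demo): backup overlaps demo ✓
(backup, handoff): backup overlaps handoff ✓
(backup, ingest): backup overlaps ingest ✓
(backup, load_test): backup overlaps load_test ✓
(backup, rehearsal): backup overlaps rehearsal ✓
(compaction, interview): compaction overlaps interview ✓
(compaction, lunch): compaction overlaps lunch ✓
(compaction, retro): compaction overlaps retro ✓
(demo, compaction): demo overlaps compaction ✓
(demo, handoff): demo overlaps handoff ✓
(demo, interview): demo overlaps interview ✓
(demo, lunch): demo overlaps lunch ✓
(demo, retro): demo overlaps retro ✓
(handoff, audit): handoff overlaps audit ✓
(handoff, interview): handoff overlaps interview ✓
(handoff, lunch): handoff overlaps lunch ✓
(handoff, retro): handoff overlaps retro ✓
(ingest, interview): ingest overlaps interview ✓
(ingest, reindex): ingest overlaps reindex ✓
(interview, design_review): interview overlaps design_review ✓
(interview, reindex): interview overlaps reindex ✓
(load_test, compaction): load_test overlaps compaction ✓
(load_test, demo): load_test overlaps demo ✓
... plus 12 further pairs not listed.
Count: 36.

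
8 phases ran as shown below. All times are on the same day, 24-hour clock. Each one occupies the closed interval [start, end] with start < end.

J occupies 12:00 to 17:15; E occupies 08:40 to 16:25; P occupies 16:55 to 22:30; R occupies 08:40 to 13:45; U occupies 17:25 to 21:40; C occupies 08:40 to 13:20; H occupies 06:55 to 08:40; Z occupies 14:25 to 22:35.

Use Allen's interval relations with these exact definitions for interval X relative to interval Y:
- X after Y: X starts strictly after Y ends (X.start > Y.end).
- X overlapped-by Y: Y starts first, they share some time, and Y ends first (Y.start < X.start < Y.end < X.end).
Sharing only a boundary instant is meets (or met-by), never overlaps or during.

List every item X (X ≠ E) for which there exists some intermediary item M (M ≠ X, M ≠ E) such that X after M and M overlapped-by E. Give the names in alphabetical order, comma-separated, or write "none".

U

Target E = [08:40, 16:25].
Intermediaries M with M overlapped-by E: J, Z.
Via J — items with X after J: U.
Via Z — items with X after Z: none.
Union: U.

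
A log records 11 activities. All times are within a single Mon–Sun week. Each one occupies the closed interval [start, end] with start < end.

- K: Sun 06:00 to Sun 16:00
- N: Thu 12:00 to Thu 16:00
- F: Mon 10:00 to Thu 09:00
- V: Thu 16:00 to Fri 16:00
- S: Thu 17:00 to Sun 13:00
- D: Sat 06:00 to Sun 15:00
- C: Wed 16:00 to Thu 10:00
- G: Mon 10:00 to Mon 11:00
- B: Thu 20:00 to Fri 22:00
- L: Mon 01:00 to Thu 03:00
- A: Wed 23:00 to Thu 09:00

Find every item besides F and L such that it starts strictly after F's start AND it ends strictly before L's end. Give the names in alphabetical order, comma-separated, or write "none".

none

Conditions: its start is strictly after F's start (X.start > Mon 10:00) AND its end is strictly before L's end (X.end < Thu 03:00).
A: start Wed 23:00 > Mon 10:00? ✓; end Thu 09:00 < Thu 03:00? ✗ → no.
B: start Thu 20:00 > Mon 10:00? ✓; end Fri 22:00 < Thu 03:00? ✗ → no.
C: start Wed 16:00 > Mon 10:00? ✓; end Thu 10:00 < Thu 03:00? ✗ → no.
D: start Sat 06:00 > Mon 10:00? ✓; end Sun 15:00 < Thu 03:00? ✗ → no.
G: start Mon 10:00 > Mon 10:00? ✗; end Mon 11:00 < Thu 03:00? ✓ → no.
K: start Sun 06:00 > Mon 10:00? ✓; end Sun 16:00 < Thu 03:00? ✗ → no.
N: start Thu 12:00 > Mon 10:00? ✓; end Thu 16:00 < Thu 03:00? ✗ → no.
S: start Thu 17:00 > Mon 10:00? ✓; end Sun 13:00 < Thu 03:00? ✗ → no.
V: start Thu 16:00 > Mon 10:00? ✓; end Fri 16:00 < Thu 03:00? ✗ → no.
Result: none.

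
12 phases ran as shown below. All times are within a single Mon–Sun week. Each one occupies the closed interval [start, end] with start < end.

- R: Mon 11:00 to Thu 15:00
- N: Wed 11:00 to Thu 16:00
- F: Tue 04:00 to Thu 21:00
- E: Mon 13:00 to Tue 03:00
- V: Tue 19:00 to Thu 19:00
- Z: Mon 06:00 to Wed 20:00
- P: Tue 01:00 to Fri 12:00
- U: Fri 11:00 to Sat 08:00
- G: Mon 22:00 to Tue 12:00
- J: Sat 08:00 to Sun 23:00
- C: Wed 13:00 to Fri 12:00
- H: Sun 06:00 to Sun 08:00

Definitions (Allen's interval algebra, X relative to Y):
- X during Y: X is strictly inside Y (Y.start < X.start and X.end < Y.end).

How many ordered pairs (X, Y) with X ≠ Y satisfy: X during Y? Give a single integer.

11

Checking all 132 ordered pairs for relation 'during'; matching pairs in alphabetical order:
(E, R): E during R ✓
(E, Z): E during Z ✓
(F, P): F during P ✓
(G, R): G during R ✓
(G, Z): G during Z ✓
(H, J): H during J ✓
(N, F): N during F ✓
(N, P): N during P ✓
(N, V): N during V ✓
(V, F): V during F ✓
(V, P): V during P ✓
Count: 11.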